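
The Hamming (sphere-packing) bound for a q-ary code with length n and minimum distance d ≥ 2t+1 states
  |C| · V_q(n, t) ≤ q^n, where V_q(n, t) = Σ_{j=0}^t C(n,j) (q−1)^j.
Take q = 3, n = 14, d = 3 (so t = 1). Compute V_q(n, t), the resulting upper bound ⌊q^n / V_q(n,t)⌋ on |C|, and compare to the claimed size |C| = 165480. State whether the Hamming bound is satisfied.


V_q(n, t) = 29, q^n = 4782969, Hamming bound = 164929, |C| = 165480 > bound (violated).

Step 1: Compute V_q(n, t) = Σ_{j=0}^1 C(n, j) (q−1)^j.
  j = 0: C(14,0)·(2)^0 = 1·1 = 1.
  j = 1: C(14,1)·(2)^1 = 14·2 = 28.
  V_q(n, t) = 1 + 28 = 29.
Step 2: q^n = 3^14 = 4782969.
Step 3: Hamming bound ⌊q^n / V_q(n,t)⌋ = ⌊4782969/29⌋ = 164929.
Step 4: Compare |C| = 165480 to 164929: violated.
The claimed |C| lies above the Hamming bound, so no 3-ary code of length 14 with d ≥ 3 can have 165480 codewords.


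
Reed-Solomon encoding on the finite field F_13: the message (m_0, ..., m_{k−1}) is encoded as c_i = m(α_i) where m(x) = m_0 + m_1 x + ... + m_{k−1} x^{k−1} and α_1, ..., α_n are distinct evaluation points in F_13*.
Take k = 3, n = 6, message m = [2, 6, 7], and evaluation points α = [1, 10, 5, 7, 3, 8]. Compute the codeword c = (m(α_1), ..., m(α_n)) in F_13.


c = [2, 8, 12, 10, 5, 4]

Message polynomial: m(x) = 2 + 6·x + 7·x^2 (mod 13).
For each evaluation point α_i, compute m(α_i) mod 13:
  α_1 = 1: Horner steps 7 → 0 → 2, so m(1) = 2.
  α_2 = 10: Horner steps 7 → 11 → 8, so m(10) = 8.
  α_3 = 5: Horner steps 7 → 2 → 12, so m(5) = 12.
  α_4 = 7: Horner steps 7 → 3 → 10, so m(7) = 10.
  α_5 = 3: Horner steps 7 → 1 → 5, so m(3) = 5.
  α_6 = 8: Horner steps 7 → 10 → 4, so m(8) = 4.
Codeword c = [2, 8, 12, 10, 5, 4] ∈ F_13^6.


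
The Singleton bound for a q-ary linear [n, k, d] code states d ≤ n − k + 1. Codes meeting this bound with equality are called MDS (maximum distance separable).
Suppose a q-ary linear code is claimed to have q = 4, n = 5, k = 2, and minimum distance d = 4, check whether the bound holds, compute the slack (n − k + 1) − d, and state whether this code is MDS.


Singleton RHS = n − k + 1 = 4, slack = 0, bound satisfied, MDS.

Singleton bound: d ≤ n − k + 1.
Here n = 5, k = 2, so n − k + 1 = 4.
Given d = 4, check d ≤ 4: YES.
Slack = (n − k + 1) − d = 0.
The code is MDS (slack = 0).
Description: the claimed parameters are [5, 2, 4]_4; such a code would be MDS (meets Singleton bound).


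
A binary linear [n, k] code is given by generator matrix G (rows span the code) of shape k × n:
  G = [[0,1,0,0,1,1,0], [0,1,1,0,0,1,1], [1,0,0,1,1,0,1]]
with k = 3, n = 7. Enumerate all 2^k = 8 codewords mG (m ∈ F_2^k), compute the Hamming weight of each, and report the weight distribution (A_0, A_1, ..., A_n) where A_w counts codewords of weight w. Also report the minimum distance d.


Weight distribution: A_0 = 1, A_3 = 3, A_4 = 2, A_5 = 1, A_6 = 1. Minimum distance d = 3.

Enumerate all 2^3 = 8 messages m ∈ F_2^3.
For each, compute codeword c = mG in F_2^7, then tally its weight.
  m = 000 → c = 0000000, weight = 0.
  m = 100 → c = 0100110, weight = 3.
  m = 010 → c = 0110011, weight = 4.
  m = 110 → c = 0010101, weight = 3.
  m = 001 → c = 1001101, weight = 4.
  m = 101 → c = 1101011, weight = 5.
  m = 011 → c = 1111110, weight = 6.
  m = 111 → c = 1011000, weight = 3.
Tally weights:
  weight 0: 1 codewords.
  weight 3: 3 codewords.
  weight 4: 2 codewords.
  weight 5: 1 codewords.
  weight 6: 1 codewords.
Minimum distance d = smallest w > 0 with A_w > 0 = 3.
Sanity: Σ A_w = 8 = 2^3 = 8 ✓.


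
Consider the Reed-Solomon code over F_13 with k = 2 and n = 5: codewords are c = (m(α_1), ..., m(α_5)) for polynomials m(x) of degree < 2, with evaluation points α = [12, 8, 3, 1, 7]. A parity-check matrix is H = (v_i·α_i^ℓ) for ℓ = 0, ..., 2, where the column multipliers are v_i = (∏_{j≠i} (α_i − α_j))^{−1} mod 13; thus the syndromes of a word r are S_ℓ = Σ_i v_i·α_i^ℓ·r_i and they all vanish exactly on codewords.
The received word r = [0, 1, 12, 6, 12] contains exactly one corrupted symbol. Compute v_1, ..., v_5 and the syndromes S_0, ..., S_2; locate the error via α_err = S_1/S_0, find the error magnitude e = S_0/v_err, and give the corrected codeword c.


S = (9, 11, 12), error at position 5, error magnitude e = 1, c = [0, 1, 12, 6, 11].

Step 1: column multipliers v_i = (∏_{j≠i}(α_i − α_j))^{−1} mod 13.
  i = 1 (α = 12): (12−8)(12−3)(12−1)(12−7) = 4·9·11·5 = 1980 ≡ 4, so v_1 = 4^{−1} = 10 (mod 13).
  i = 2 (α = 8): (8−12)(8−3)(8−1)(8−7) = (−4)·5·7·1 = −140 ≡ 3, so v_2 = 3^{−1} = 9 (mod 13).
  i = 3 (α = 3): (3−12)(3−8)(3−1)(3−7) = (−9)·(−5)·2·(−4) = −360 ≡ 4, so v_3 = 4^{−1} = 10 (mod 13).
  i = 4 (α = 1): (1−12)(1−8)(1−3)(1−7) = (−11)·(−7)·(−2)·(−6) = 924 ≡ 1, so v_4 = 1^{−1} = 1 (mod 13).
  i = 5 (α = 7): (7−12)(7−8)(7−3)(7−1) = (−5)·(−1)·4·6 = 120 ≡ 3, so v_5 = 3^{−1} = 9 (mod 13).
  v = [10, 9, 10, 1, 9].
Step 2: syndromes of r = [0, 1, 12, 6, 12] (all sums mod 13).
  S_0 = Σ v_i r_i = 10·0 + 9·1 + 10·12 + 1·6 + 9·12 = 243 ≡ 9.
  S_1 = Σ v_i α_i r_i = 10·12·0 + 9·8·1 + 10·3·12 + 1·1·6 + 9·7·12 = 1194 ≡ 11.
  α_i^2 mod 13 = [1, 12, 9, 1, 10].
  S_2 = Σ v_i α_i^2 r_i = 10·1·0 + 9·12·1 + 10·9·12 + 1·1·6 + 9·10·12 = 2274 ≡ 12.
  S = (9, 11, 12) ≠ 0, so r is not a codeword (an error is present).
Step 3: locate the error. For a single error e at position i, S_ℓ = v_i·e·α_i^ℓ, so α_err = S_1/S_0.
  S_0^{−1} = 9^{−1} = 3 (mod 13), so α_err = 11·3 = 33 ≡ 7 = α_5. Error position i = 5.
  Consistency check: S_2/S_1 = 12·6 = 72 ≡ 7 = α_err ✓ (single-error assumption holds).
Step 4: error magnitude e = S_0/v_5 = S_0·∏_{j≠5}(α_5 − α_j) = 9·3 = 27 ≡ 1 (mod 13).
Step 5: correct position 5: c_5 = r_5 − e = 12 − 1 ≡ 11 (mod 13). Hence c = [0, 1, 12, 6, 11].
  Check: interpolating c through the α_i gives m(x) = 3 + 3·x (degree < 2) with m(α_i) = c_i for every i, so c is indeed a codeword.


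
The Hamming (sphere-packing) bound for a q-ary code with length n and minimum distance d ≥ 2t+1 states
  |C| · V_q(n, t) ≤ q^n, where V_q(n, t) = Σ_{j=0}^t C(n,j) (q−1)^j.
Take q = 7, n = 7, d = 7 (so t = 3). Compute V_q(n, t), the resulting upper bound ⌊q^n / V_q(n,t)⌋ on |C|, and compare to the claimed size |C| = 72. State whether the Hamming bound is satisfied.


V_q(n, t) = 8359, q^n = 823543, Hamming bound = 98, |C| = 72 ≤ bound (satisfied).

Step 1: Compute V_q(n, t) = Σ_{j=0}^3 C(n, j) (q−1)^j.
  j = 0: C(7,0)·(6)^0 = 1·1 = 1.
  j = 1: C(7,1)·(6)^1 = 7·6 = 42.
  j = 2: C(7,2)·(6)^2 = 21·36 = 756.
  j = 3: C(7,3)·(6)^3 = 35·216 = 7560.
  V_q(n, t) = 1 + 42 + 756 + 7560 = 8359.
Step 2: q^n = 7^7 = 823543.
Step 3: Hamming bound ⌊q^n / V_q(n,t)⌋ = ⌊823543/8359⌋ = 98.
Step 4: Compare |C| = 72 to 98: satisfied.
The claimed |C| lies below the Hamming bound.


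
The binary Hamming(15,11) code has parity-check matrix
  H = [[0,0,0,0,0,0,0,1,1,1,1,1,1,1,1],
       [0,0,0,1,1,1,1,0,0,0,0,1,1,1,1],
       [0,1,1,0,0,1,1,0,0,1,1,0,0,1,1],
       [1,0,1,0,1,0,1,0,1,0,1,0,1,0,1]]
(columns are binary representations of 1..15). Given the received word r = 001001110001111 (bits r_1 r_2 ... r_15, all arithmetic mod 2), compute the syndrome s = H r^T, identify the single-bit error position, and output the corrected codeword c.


s = (1, 0, 1, 0)^T, error position = 10, corrected codeword c = 001001110101111

Compute s = H r^T mod 2 one row at a time:
  s_1 = 1 + 0 + 0 + 0 + 1 + 1 + 1 + 1 = 5 ≡ 1 (mod 2).
  s_2 = 0 + 0 + 1 + 1 + 1 + 1 + 1 + 1 = 6 ≡ 0 (mod 2).
  s_3 = 0 + 1 + 1 + 1 + 0 + 0 + 1 + 1 = 5 ≡ 1 (mod 2).
  s_4 = 0 + 1 + 0 + 1 + 0 + 0 + 1 + 1 = 4 ≡ 0 (mod 2).
s = (1, 0, 1, 0)^T — this equals column 10 of H (binary 1010), so error is at position 10.
Correct: flip bit 10 of r = 001001110001111 to get c = 001001110101111.


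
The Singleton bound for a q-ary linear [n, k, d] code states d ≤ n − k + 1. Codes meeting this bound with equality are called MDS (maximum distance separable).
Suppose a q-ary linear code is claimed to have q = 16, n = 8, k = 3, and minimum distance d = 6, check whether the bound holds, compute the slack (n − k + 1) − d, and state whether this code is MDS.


Singleton RHS = n − k + 1 = 6, slack = 0, bound satisfied, MDS.

Singleton bound: d ≤ n − k + 1.
Here n = 8, k = 3, so n − k + 1 = 6.
Given d = 6, check d ≤ 6: YES.
Slack = (n − k + 1) − d = 0.
The code is MDS (slack = 0).
Description: the claimed parameters are [8, 3, 6]_16; such a code would be MDS (meets Singleton bound).


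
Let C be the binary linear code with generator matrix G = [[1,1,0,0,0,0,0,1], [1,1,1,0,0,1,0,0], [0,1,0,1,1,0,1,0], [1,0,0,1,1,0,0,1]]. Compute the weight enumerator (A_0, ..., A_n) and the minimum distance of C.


Weight distribution: A_0 = 1, A_1 = 1, A_3 = 3, A_4 = 5, A_5 = 3, A_6 = 2, A_7 = 1. Minimum distance d = 1.

Enumerate all 2^4 = 16 messages m ∈ F_2^4.
For each, compute codeword c = mG in F_2^8, then tally its weight.
  m = 0000 → c = 00000000, weight = 0.
  m = 1000 → c = 11000001, weight = 3.
  m = 0100 → c = 11100100, weight = 4.
  m = 1100 → c = 00100101, weight = 3.
  m = 0010 → c = 01011010, weight = 4.
  m = 1010 → c = 10011011, weight = 5.
  m = 0110 → c = 10111110, weight = 6.
  m = 1110 → c = 01111111, weight = 7.
  m = 0001 → c = 10011001, weight = 4.
  m = 1001 → c = 01011000, weight = 3.
  m = 0101 → c = 01111101, weight = 6.
  m = 1101 → c = 10111100, weight = 5.
  m = 0011 → c = 11000011, weight = 4.
  m = 1011 → c = 00000010, weight = 1.
  m = 0111 → c = 00100111, weight = 4.
  m = 1111 → c = 11100110, weight = 5.
Tally weights:
  weight 0: 1 codewords.
  weight 1: 1 codewords.
  weight 3: 3 codewords.
  weight 4: 5 codewords.
  weight 5: 3 codewords.
  weight 6: 2 codewords.
  weight 7: 1 codewords.
Minimum distance d = smallest w > 0 with A_w > 0 = 1.
Sanity: Σ A_w = 16 = 2^4 = 16 ✓.


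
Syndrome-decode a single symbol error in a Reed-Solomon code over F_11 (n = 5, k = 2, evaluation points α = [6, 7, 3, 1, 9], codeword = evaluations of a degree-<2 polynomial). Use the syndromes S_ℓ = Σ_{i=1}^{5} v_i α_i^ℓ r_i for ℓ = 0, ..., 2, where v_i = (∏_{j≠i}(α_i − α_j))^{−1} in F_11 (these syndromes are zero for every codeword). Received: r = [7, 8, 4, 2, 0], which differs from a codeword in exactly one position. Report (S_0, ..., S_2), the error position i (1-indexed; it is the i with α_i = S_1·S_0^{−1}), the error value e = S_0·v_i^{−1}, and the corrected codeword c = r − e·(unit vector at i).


S = (6, 10, 2), error at position 5, error magnitude e = 1, c = [7, 8, 4, 2, 10].

Step 1: column multipliers v_i = (∏_{j≠i}(α_i − α_j))^{−1} mod 11.
  i = 1 (α = 6): (6−7)(6−3)(6−1)(6−9) = (−1)·3·5·(−3) = 45 ≡ 1, so v_1 = 1^{−1} = 1 (mod 11).
  i = 2 (α = 7): (7−6)(7−3)(7−1)(7−9) = 1·4·6·(−2) = −48 ≡ 7, so v_2 = 7^{−1} = 8 (mod 11).
  i = 3 (α = 3): (3−6)(3−7)(3−1)(3−9) = (−3)·(−4)·2·(−6) = −144 ≡ 10, so v_3 = 10^{−1} = 10 (mod 11).
  i = 4 (α = 1): (1−6)(1−7)(1−3)(1−9) = (−5)·(−6)·(−2)·(−8) = 480 ≡ 7, so v_4 = 7^{−1} = 8 (mod 11).
  i = 5 (α = 9): (9−6)(9−7)(9−3)(9−1) = 3·2·6·8 = 288 ≡ 2, so v_5 = 2^{−1} = 6 (mod 11).
  v = [1, 8, 10, 8, 6].
Step 2: syndromes of r = [7, 8, 4, 2, 0] (all sums mod 11).
  S_0 = Σ v_i r_i = 1·7 + 8·8 + 10·4 + 8·2 + 6·0 = 127 ≡ 6.
  S_1 = Σ v_i α_i r_i = 1·6·7 + 8·7·8 + 10·3·4 + 8·1·2 + 6·9·0 = 626 ≡ 10.
  α_i^2 mod 11 = [3, 5, 9, 1, 4].
  S_2 = Σ v_i α_i^2 r_i = 1·3·7 + 8·5·8 + 10·9·4 + 8·1·2 + 6·4·0 = 717 ≡ 2.
  S = (6, 10, 2) ≠ 0, so r is not a codeword (an error is present).
Step 3: locate the error. For a single error e at position i, S_ℓ = v_i·e·α_i^ℓ, so α_err = S_1/S_0.
  S_0^{−1} = 6^{−1} = 2 (mod 11), so α_err = 10·2 = 20 ≡ 9 = α_5. Error position i = 5.
  Consistency check: S_2/S_1 = 2·10 = 20 ≡ 9 = α_err ✓ (single-error assumption holds).
Step 4: error magnitude e = S_0/v_5 = S_0·∏_{j≠5}(α_5 − α_j) = 6·2 = 12 ≡ 1 (mod 11).
Step 5: correct position 5: c_5 = r_5 − e = 0 − 1 ≡ 10 (mod 11). Hence c = [7, 8, 4, 2, 10].
  Check: interpolating c through the α_i gives m(x) = 1 + 1·x (degree < 2) with m(α_i) = c_i for every i, so c is indeed a codeword.


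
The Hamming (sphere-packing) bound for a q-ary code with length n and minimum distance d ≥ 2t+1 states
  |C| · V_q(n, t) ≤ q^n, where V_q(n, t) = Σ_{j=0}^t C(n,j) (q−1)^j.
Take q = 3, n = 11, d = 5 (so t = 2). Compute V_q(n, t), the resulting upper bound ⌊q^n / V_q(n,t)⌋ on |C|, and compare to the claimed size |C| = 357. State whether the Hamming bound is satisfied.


V_q(n, t) = 243, q^n = 177147, Hamming bound = 729, |C| = 357 ≤ bound (satisfied).

Step 1: Compute V_q(n, t) = Σ_{j=0}^2 C(n, j) (q−1)^j.
  j = 0: C(11,0)·(2)^0 = 1·1 = 1.
  j = 1: C(11,1)·(2)^1 = 11·2 = 22.
  j = 2: C(11,2)·(2)^2 = 55·4 = 220.
  V_q(n, t) = 1 + 22 + 220 = 243.
Step 2: q^n = 3^11 = 177147.
Step 3: Hamming bound ⌊q^n / V_q(n,t)⌋ = ⌊177147/243⌋ = 729.
Step 4: Compare |C| = 357 to 729: satisfied.
The claimed |C| lies below the Hamming bound.


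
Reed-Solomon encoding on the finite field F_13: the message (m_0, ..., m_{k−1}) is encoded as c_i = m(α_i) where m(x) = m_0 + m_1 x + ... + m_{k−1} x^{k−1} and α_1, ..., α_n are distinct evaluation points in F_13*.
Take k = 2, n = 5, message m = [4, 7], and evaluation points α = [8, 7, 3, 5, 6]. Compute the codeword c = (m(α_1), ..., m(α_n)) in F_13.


c = [8, 1, 12, 0, 7]

Message polynomial: m(x) = 4 + 7·x (mod 13).
For each evaluation point α_i, compute m(α_i) mod 13:
  α_1 = 8: Horner steps 7 → 8, so m(8) = 8.
  α_2 = 7: Horner steps 7 → 1, so m(7) = 1.
  α_3 = 3: Horner steps 7 → 12, so m(3) = 12.
  α_4 = 5: Horner steps 7 → 0, so m(5) = 0.
  α_5 = 6: Horner steps 7 → 7, so m(6) = 7.
Codeword c = [8, 1, 12, 0, 7] ∈ F_13^5.


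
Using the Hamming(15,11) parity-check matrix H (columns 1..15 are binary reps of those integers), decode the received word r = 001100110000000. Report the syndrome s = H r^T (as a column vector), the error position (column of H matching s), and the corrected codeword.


s = (1, 0, 0, 0)^T, error position = 8, corrected codeword c = 001100100000000

Compute s = H r^T mod 2 one row at a time:
  s_1 = 1 + 0 + 0 + 0 + 0 + 0 + 0 + 0 = 1 ≡ 1 (mod 2).
  s_2 = 1 + 0 + 0 + 1 + 0 + 0 + 0 + 0 = 2 ≡ 0 (mod 2).
  s_3 = 0 + 1 + 0 + 1 + 0 + 0 + 0 + 0 = 2 ≡ 0 (mod 2).
  s_4 = 0 + 1 + 0 + 1 + 0 + 0 + 0 + 0 = 2 ≡ 0 (mod 2).
s = (1, 0, 0, 0)^T — this equals column 8 of H (binary 1000), so error is at position 8.
Correct: flip bit 8 of r = 001100110000000 to get c = 001100100000000.


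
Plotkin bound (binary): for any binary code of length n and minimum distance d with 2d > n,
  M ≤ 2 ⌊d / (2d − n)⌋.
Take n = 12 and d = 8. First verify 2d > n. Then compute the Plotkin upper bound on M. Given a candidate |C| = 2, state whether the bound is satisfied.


Plotkin bound M ≤ 4; given |C| = 2 ≤ bound (satisfied).

Check applicability: 2d = 16, n = 12.
2d − n = 4 > 0, so Plotkin applies.
Compute d/(2d−n) = 8/4 ≈ 2.0000.
⌊d/(2d−n)⌋ = 2.
Plotkin bound: M ≤ 2·2 = 4.
Given |C| = 2, check: satisfied.
This |C| is below the Plotkin bound.


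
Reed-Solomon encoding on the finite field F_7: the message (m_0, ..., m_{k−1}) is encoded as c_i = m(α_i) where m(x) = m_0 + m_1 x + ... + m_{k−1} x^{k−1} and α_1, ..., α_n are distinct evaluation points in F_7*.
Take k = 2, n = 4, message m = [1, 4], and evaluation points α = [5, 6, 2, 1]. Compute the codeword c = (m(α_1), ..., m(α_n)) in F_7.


c = [0, 4, 2, 5]

Message polynomial: m(x) = 1 + 4·x (mod 7).
For each evaluation point α_i, compute m(α_i) mod 7:
  α_1 = 5: Horner steps 4 → 0, so m(5) = 0.
  α_2 = 6: Horner steps 4 → 4, so m(6) = 4.
  α_3 = 2: Horner steps 4 → 2, so m(2) = 2.
  α_4 = 1: Horner steps 4 → 5, so m(1) = 5.
Codeword c = [0, 4, 2, 5] ∈ F_7^4.


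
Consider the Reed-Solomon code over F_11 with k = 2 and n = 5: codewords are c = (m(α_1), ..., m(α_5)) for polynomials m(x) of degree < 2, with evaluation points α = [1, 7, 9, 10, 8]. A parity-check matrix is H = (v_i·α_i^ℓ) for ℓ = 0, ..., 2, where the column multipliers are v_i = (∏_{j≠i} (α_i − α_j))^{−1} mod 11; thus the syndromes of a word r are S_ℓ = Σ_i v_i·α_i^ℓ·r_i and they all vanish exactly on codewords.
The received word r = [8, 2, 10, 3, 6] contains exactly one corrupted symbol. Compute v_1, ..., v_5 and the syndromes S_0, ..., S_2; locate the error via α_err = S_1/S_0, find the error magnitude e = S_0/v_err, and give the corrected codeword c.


S = (3, 3, 3), error at position 1, error magnitude e = 8, c = [0, 2, 10, 3, 6].

Step 1: column multipliers v_i = (∏_{j≠i}(α_i − α_j))^{−1} mod 11.
  i = 1 (α = 1): (1−7)(1−9)(1−10)(1−8) = (−6)·(−8)·(−9)·(−7) = 3024 ≡ 10, so v_1 = 10^{−1} = 10 (mod 11).
  i = 2 (α = 7): (7−1)(7−9)(7−10)(7−8) = 6·(−2)·(−3)·(−1) = −36 ≡ 8, so v_2 = 8^{−1} = 7 (mod 11).
  i = 3 (α = 9): (9−1)(9−7)(9−10)(9−8) = 8·2·(−1)·1 = −16 ≡ 6, so v_3 = 6^{−1} = 2 (mod 11).
  i = 4 (α = 10): (10−1)(10−7)(10−9)(10−8) = 9·3·1·2 = 54 ≡ 10, so v_4 = 10^{−1} = 10 (mod 11).
  i = 5 (α = 8): (8−1)(8−7)(8−9)(8−10) = 7·1·(−1)·(−2) = 14 ≡ 3, so v_5 = 3^{−1} = 4 (mod 11).
  v = [10, 7, 2, 10, 4].
Step 2: syndromes of r = [8, 2, 10, 3, 6] (all sums mod 11).
  S_0 = Σ v_i r_i = 10·8 + 7·2 + 2·10 + 10·3 + 4·6 = 168 ≡ 3.
  S_1 = Σ v_i α_i r_i = 10·1·8 + 7·7·2 + 2·9·10 + 10·10·3 + 4·8·6 = 850 ≡ 3.
  α_i^2 mod 11 = [1, 5, 4, 1, 9].
  S_2 = Σ v_i α_i^2 r_i = 10·1·8 + 7·5·2 + 2·4·10 + 10·1·3 + 4·9·6 = 476 ≡ 3.
  S = (3, 3, 3) ≠ 0, so r is not a codeword (an error is present).
Step 3: locate the error. For a single error e at position i, S_ℓ = v_i·e·α_i^ℓ, so α_err = S_1/S_0.
  S_0^{−1} = 3^{−1} = 4 (mod 11), so α_err = 3·4 = 12 ≡ 1 = α_1. Error position i = 1.
  Consistency check: S_2/S_1 = 3·4 = 12 ≡ 1 = α_err ✓ (single-error assumption holds).
Step 4: error magnitude e = S_0/v_1 = S_0·∏_{j≠1}(α_1 − α_j) = 3·10 = 30 ≡ 8 (mod 11).
Step 5: correct position 1: c_1 = r_1 − e = 8 − 8 ≡ 0 (mod 11). Hence c = [0, 2, 10, 3, 6].
  Check: interpolating c through the α_i gives m(x) = 7 + 4·x (degree < 2) with m(α_i) = c_i for every i, so c is indeed a codeword.


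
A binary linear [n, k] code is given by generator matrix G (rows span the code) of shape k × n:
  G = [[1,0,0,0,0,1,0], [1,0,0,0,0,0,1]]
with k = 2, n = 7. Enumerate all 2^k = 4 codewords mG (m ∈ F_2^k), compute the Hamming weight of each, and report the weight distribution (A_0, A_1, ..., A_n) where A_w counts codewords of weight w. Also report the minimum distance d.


Weight distribution: A_0 = 1, A_2 = 3. Minimum distance d = 2.

Enumerate all 2^2 = 4 messages m ∈ F_2^2.
For each, compute codeword c = mG in F_2^7, then tally its weight.
  m = 00 → c = 0000000, weight = 0.
  m = 10 → c = 1000010, weight = 2.
  m = 01 → c = 1000001, weight = 2.
  m = 11 → c = 0000011, weight = 2.
Tally weights:
  weight 0: 1 codewords.
  weight 2: 3 codewords.
Minimum distance d = smallest w > 0 with A_w > 0 = 2.
Sanity: Σ A_w = 4 = 2^2 = 4 ✓.


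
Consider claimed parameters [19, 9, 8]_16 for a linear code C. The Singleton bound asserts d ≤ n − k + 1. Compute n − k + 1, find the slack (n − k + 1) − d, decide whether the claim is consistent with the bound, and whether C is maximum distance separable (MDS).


Singleton RHS = n − k + 1 = 11, slack = 3, bound satisfied, not MDS.

Singleton bound: d ≤ n − k + 1.
Here n = 19, k = 9, so n − k + 1 = 11.
Given d = 8, check d ≤ 11: YES.
Slack = (n − k + 1) − d = 3.
The code is NOT MDS (slack = 3 > 0).
Description: the claimed parameters are [19, 9, 8]_16; such a code would be non-MDS.


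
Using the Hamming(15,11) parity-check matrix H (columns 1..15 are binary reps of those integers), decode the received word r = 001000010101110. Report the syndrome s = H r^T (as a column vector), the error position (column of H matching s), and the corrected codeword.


s = (1, 1, 1, 0)^T, error position = 14, corrected codeword c = 001000010101100

Compute s = H r^T mod 2 one row at a time:
  s_1 = 1 + 0 + 1 + 0 + 1 + 1 + 1 + 0 = 5 ≡ 1 (mod 2).
  s_2 = 0 + 0 + 0 + 0 + 1 + 1 + 1 + 0 = 3 ≡ 1 (mod 2).
  s_3 = 0 + 1 + 0 + 0 + 1 + 0 + 1 + 0 = 3 ≡ 1 (mod 2).
  s_4 = 0 + 1 + 0 + 0 + 0 + 0 + 1 + 0 = 2 ≡ 0 (mod 2).
s = (1, 1, 1, 0)^T — this equals column 14 of H (binary 1110), so error is at position 14.
Correct: flip bit 14 of r = 001000010101110 to get c = 001000010101100.


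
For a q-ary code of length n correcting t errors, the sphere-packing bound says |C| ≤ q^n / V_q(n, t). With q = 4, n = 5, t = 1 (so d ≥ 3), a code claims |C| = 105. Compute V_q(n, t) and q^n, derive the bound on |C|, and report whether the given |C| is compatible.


V_q(n, t) = 16, q^n = 1024, Hamming bound = 64, |C| = 105 > bound (violated).

Step 1: Compute V_q(n, t) = Σ_{j=0}^1 C(n, j) (q−1)^j.
  j = 0: C(5,0)·(3)^0 = 1·1 = 1.
  j = 1: C(5,1)·(3)^1 = 5·3 = 15.
  V_q(n, t) = 1 + 15 = 16.
Step 2: q^n = 4^5 = 1024.
Step 3: Hamming bound ⌊q^n / V_q(n,t)⌋ = ⌊1024/16⌋ = 64.
Step 4: Compare |C| = 105 to 64: violated.
The claimed |C| lies above the Hamming bound, so no 4-ary code of length 5 with d ≥ 3 can have 105 codewords.


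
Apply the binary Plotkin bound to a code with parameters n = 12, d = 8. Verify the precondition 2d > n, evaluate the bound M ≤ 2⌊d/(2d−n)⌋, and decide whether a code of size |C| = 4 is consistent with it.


Plotkin bound M ≤ 4; given |C| = 4 ≤ bound (satisfied).

Check applicability: 2d = 16, n = 12.
2d − n = 4 > 0, so Plotkin applies.
Compute d/(2d−n) = 8/4 ≈ 2.0000.
⌊d/(2d−n)⌋ = 2.
Plotkin bound: M ≤ 2·2 = 4.
Given |C| = 4, check: satisfied.
This |C| is at the Plotkin bound.


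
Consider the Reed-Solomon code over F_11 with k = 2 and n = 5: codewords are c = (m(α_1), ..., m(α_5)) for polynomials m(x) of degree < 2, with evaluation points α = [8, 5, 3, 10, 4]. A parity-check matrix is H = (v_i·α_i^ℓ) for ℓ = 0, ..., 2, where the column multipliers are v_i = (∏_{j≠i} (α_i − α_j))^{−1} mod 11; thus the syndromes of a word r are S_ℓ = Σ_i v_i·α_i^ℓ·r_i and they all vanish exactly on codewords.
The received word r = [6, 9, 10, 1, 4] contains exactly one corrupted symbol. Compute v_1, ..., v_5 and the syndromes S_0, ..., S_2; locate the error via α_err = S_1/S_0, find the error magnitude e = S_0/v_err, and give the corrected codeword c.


S = (4, 10, 3), error at position 1, error magnitude e = 4, c = [2, 9, 10, 1, 4].

Step 1: column multipliers v_i = (∏_{j≠i}(α_i − α_j))^{−1} mod 11.
  i = 1 (α = 8): (8−5)(8−3)(8−10)(8−4) = 3·5·(−2)·4 = −120 ≡ 1, so v_1 = 1^{−1} = 1 (mod 11).
  i = 2 (α = 5): (5−8)(5−3)(5−10)(5−4) = (−3)·2·(−5)·1 = 30 ≡ 8, so v_2 = 8^{−1} = 7 (mod 11).
  i = 3 (α = 3): (3−8)(3−5)(3−10)(3−4) = (−5)·(−2)·(−7)·(−1) = 70 ≡ 4, so v_3 = 4^{−1} = 3 (mod 11).
  i = 4 (α = 10): (10−8)(10−5)(10−3)(10−4) = 2·5·7·6 = 420 ≡ 2, so v_4 = 2^{−1} = 6 (mod 11).
  i = 5 (α = 4): (4−8)(4−5)(4−3)(4−10) = (−4)·(−1)·1·(−6) = −24 ≡ 9, so v_5 = 9^{−1} = 5 (mod 11).
  v = [1, 7, 3, 6, 5].
Step 2: syndromes of r = [6, 9, 10, 1, 4] (all sums mod 11).
  S_0 = Σ v_i r_i = 1·6 + 7·9 + 3·10 + 6·1 + 5·4 = 125 ≡ 4.
  S_1 = Σ v_i α_i r_i = 1·8·6 + 7·5·9 + 3·3·10 + 6·10·1 + 5·4·4 = 593 ≡ 10.
  α_i^2 mod 11 = [9, 3, 9, 1, 5].
  S_2 = Σ v_i α_i^2 r_i = 1·9·6 + 7·3·9 + 3·9·10 + 6·1·1 + 5·5·4 = 619 ≡ 3.
  S = (4, 10, 3) ≠ 0, so r is not a codeword (an error is present).
Step 3: locate the error. For a single error e at position i, S_ℓ = v_i·e·α_i^ℓ, so α_err = S_1/S_0.
  S_0^{−1} = 4^{−1} = 3 (mod 11), so α_err = 10·3 = 30 ≡ 8 = α_1. Error position i = 1.
  Consistency check: S_2/S_1 = 3·10 = 30 ≡ 8 = α_err ✓ (single-error assumption holds).
Step 4: error magnitude e = S_0/v_1 = S_0·∏_{j≠1}(α_1 − α_j) = 4·1 = 4 ≡ 4 (mod 11).
Step 5: correct position 1: c_1 = r_1 − e = 6 − 4 ≡ 2 (mod 11). Hence c = [2, 9, 10, 1, 4].
  Check: interpolating c through the α_i gives m(x) = 6 + 5·x (degree < 2) with m(α_i) = c_i for every i, so c is indeed a codeword.


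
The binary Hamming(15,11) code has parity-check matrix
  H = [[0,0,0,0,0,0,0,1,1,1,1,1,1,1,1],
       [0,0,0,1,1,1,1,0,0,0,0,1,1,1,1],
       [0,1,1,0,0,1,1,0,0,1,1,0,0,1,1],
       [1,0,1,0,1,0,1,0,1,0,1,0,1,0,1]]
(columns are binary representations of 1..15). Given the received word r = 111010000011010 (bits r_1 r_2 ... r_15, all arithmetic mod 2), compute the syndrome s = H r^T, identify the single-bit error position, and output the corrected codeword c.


s = (1, 1, 0, 0)^T, error position = 12, corrected codeword c = 111010000010010

Compute s = H r^T mod 2 one row at a time:
  s_1 = 0 + 0 + 0 + 1 + 1 + 0 + 1 + 0 = 3 ≡ 1 (mod 2).
  s_2 = 0 + 1 + 0 + 0 + 1 + 0 + 1 + 0 = 3 ≡ 1 (mod 2).
  s_3 = 1 + 1 + 0 + 0 + 0 + 1 + 1 + 0 = 4 ≡ 0 (mod 2).
  s_4 = 1 + 1 + 1 + 0 + 0 + 1 + 0 + 0 = 4 ≡ 0 (mod 2).
s = (1, 1, 0, 0)^T — this equals column 12 of H (binary 1100), so error is at position 12.
Correct: flip bit 12 of r = 111010000011010 to get c = 111010000010010.


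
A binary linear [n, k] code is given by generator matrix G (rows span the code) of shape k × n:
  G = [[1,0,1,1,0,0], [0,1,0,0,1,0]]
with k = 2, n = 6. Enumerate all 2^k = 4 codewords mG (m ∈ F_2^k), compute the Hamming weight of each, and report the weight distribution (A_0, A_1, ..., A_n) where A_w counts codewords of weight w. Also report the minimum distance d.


Weight distribution: A_0 = 1, A_2 = 1, A_3 = 1, A_5 = 1. Minimum distance d = 2.

Enumerate all 2^2 = 4 messages m ∈ F_2^2.
For each, compute codeword c = mG in F_2^6, then tally its weight.
  m = 00 → c = 000000, weight = 0.
  m = 10 → c = 101100, weight = 3.
  m = 01 → c = 010010, weight = 2.
  m = 11 → c = 111110, weight = 5.
Tally weights:
  weight 0: 1 codewords.
  weight 2: 1 codewords.
  weight 3: 1 codewords.
  weight 5: 1 codewords.
Minimum distance d = smallest w > 0 with A_w > 0 = 2.
Sanity: Σ A_w = 4 = 2^2 = 4 ✓.


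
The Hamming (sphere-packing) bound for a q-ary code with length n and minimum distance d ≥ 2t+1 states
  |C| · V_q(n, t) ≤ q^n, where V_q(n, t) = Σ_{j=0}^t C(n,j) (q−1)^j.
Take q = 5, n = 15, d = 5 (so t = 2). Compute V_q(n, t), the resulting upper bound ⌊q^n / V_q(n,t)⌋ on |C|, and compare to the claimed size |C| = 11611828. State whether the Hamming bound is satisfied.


V_q(n, t) = 1741, q^n = 30517578125, Hamming bound = 17528764, |C| = 11611828 ≤ bound (satisfied).

Step 1: Compute V_q(n, t) = Σ_{j=0}^2 C(n, j) (q−1)^j.
  j = 0: C(15,0)·(4)^0 = 1·1 = 1.
  j = 1: C(15,1)·(4)^1 = 15·4 = 60.
  j = 2: C(15,2)·(4)^2 = 105·16 = 1680.
  V_q(n, t) = 1 + 60 + 1680 = 1741.
Step 2: q^n = 5^15 = 30517578125.
Step 3: Hamming bound ⌊q^n / V_q(n,t)⌋ = ⌊30517578125/1741⌋ = 17528764.
Step 4: Compare |C| = 11611828 to 17528764: satisfied.
The claimed |C| lies below the Hamming bound.


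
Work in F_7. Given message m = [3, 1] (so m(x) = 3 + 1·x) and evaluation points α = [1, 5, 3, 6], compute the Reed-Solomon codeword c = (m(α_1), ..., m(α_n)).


c = [4, 1, 6, 2]

Message polynomial: m(x) = 3 + 1·x (mod 7).
For each evaluation point α_i, compute m(α_i) mod 7:
  α_1 = 1: Horner steps 1 → 4, so m(1) = 4.
  α_2 = 5: Horner steps 1 → 1, so m(5) = 1.
  α_3 = 3: Horner steps 1 → 6, so m(3) = 6.
  α_4 = 6: Horner steps 1 → 2, so m(6) = 2.
Codeword c = [4, 1, 6, 2] ∈ F_7^4.


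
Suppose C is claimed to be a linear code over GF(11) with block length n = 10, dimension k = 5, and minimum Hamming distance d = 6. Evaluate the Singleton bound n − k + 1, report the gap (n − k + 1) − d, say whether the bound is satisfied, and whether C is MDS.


Singleton RHS = n − k + 1 = 6, slack = 0, bound satisfied, MDS.

Singleton bound: d ≤ n − k + 1.
Here n = 10, k = 5, so n − k + 1 = 6.
Given d = 6, check d ≤ 6: YES.
Slack = (n − k + 1) − d = 0.
The code is MDS (slack = 0).
Description: the claimed parameters are [10, 5, 6]_11; such a code would be MDS (meets Singleton bound).


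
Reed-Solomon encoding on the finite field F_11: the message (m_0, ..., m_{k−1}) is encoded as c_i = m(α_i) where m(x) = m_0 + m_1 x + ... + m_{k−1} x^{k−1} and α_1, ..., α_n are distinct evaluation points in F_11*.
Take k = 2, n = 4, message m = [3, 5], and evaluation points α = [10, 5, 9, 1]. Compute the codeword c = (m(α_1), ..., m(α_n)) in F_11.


c = [9, 6, 4, 8]

Message polynomial: m(x) = 3 + 5·x (mod 11).
For each evaluation point α_i, compute m(α_i) mod 11:
  α_1 = 10: Horner steps 5 → 9, so m(10) = 9.
  α_2 = 5: Horner steps 5 → 6, so m(5) = 6.
  α_3 = 9: Horner steps 5 → 4, so m(9) = 4.
  α_4 = 1: Horner steps 5 → 8, so m(1) = 8.
Codeword c = [9, 6, 4, 8] ∈ F_11^4.


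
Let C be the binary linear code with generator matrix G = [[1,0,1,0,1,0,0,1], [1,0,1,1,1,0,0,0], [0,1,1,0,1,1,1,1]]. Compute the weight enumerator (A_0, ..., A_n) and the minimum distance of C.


Weight distribution: A_0 = 1, A_2 = 1, A_4 = 3, A_6 = 3. Minimum distance d = 2.

Enumerate all 2^3 = 8 messages m ∈ F_2^3.
For each, compute codeword c = mG in F_2^8, then tally its weight.
  m = 000 → c = 00000000, weight = 0.
  m = 100 → c = 10101001, weight = 4.
  m = 010 → c = 10111000, weight = 4.
  m = 110 → c = 00010001, weight = 2.
  m = 001 → c = 01101111, weight = 6.
  m = 101 → c = 11000110, weight = 4.
  m = 011 → c = 11010111, weight = 6.
  m = 111 → c = 01111110, weight = 6.
Tally weights:
  weight 0: 1 codewords.
  weight 2: 1 codewords.
  weight 4: 3 codewords.
  weight 6: 3 codewords.
Minimum distance d = smallest w > 0 with A_w > 0 = 2.
Sanity: Σ A_w = 8 = 2^3 = 8 ✓.


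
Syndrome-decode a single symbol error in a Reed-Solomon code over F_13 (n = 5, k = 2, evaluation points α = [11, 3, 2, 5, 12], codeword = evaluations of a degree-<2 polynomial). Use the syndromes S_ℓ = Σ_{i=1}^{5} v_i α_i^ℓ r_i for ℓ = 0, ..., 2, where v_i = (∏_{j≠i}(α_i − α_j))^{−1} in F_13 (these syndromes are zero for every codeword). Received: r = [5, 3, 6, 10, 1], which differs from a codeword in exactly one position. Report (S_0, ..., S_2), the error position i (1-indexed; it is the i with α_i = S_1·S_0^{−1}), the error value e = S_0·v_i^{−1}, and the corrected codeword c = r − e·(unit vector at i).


S = (2, 11, 2), error at position 5, error magnitude e = 12, c = [5, 3, 6, 10, 2].

Step 1: column multipliers v_i = (∏_{j≠i}(α_i − α_j))^{−1} mod 13.
  i = 1 (α = 11): (11−3)(11−2)(11−5)(11−12) = 8·9·6·(−1) = −432 ≡ 10, so v_1 = 10^{−1} = 4 (mod 13).
  i = 2 (α = 3): (3−11)(3−2)(3−5)(3−12) = (−8)·1·(−2)·(−9) = −144 ≡ 12, so v_2 = 12^{−1} = 12 (mod 13).
  i = 3 (α = 2): (2−11)(2−3)(2−5)(2−12) = (−9)·(−1)·(−3)·(−10) = 270 ≡ 10, so v_3 = 10^{−1} = 4 (mod 13).
  i = 4 (α = 5): (5−11)(5−3)(5−2)(5−12) = (−6)·2·3·(−7) = 252 ≡ 5, so v_4 = 5^{−1} = 8 (mod 13).
  i = 5 (α = 12): (12−11)(12−3)(12−2)(12−5) = 1·9·10·7 = 630 ≡ 6, so v_5 = 6^{−1} = 11 (mod 13).
  v = [4, 12, 4, 8, 11].
Step 2: syndromes of r = [5, 3, 6, 10, 1] (all sums mod 13).
  S_0 = Σ v_i r_i = 4·5 + 12·3 + 4·6 + 8·10 + 11·1 = 171 ≡ 2.
  S_1 = Σ v_i α_i r_i = 4·11·5 + 12·3·3 + 4·2·6 + 8·5·10 + 11·12·1 = 908 ≡ 11.
  α_i^2 mod 13 = [4, 9, 4, 12, 1].
  S_2 = Σ v_i α_i^2 r_i = 4·4·5 + 12·9·3 + 4·4·6 + 8·12·10 + 11·1·1 = 1471 ≡ 2.
  S = (2, 11, 2) ≠ 0, so r is not a codeword (an error is present).
Step 3: locate the error. For a single error e at position i, S_ℓ = v_i·e·α_i^ℓ, so α_err = S_1/S_0.
  S_0^{−1} = 2^{−1} = 7 (mod 13), so α_err = 11·7 = 77 ≡ 12 = α_5. Error position i = 5.
  Consistency check: S_2/S_1 = 2·6 = 12 ≡ 12 = α_err ✓ (single-error assumption holds).
Step 4: error magnitude e = S_0/v_5 = S_0·∏_{j≠5}(α_5 − α_j) = 2·6 = 12 ≡ 12 (mod 13).
Step 5: correct position 5: c_5 = r_5 − e = 1 − 12 ≡ 2 (mod 13). Hence c = [5, 3, 6, 10, 2].
  Check: interpolating c through the α_i gives m(x) = 12 + 10·x (degree < 2) with m(α_i) = c_i for every i, so c is indeed a codeword.


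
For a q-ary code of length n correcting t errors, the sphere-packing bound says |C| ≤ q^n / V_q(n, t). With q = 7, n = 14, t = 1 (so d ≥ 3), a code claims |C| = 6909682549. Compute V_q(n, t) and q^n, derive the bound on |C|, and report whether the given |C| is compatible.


V_q(n, t) = 85, q^n = 678223072849, Hamming bound = 7979094974, |C| = 6909682549 ≤ bound (satisfied).

Step 1: Compute V_q(n, t) = Σ_{j=0}^1 C(n, j) (q−1)^j.
  j = 0: C(14,0)·(6)^0 = 1·1 = 1.
  j = 1: C(14,1)·(6)^1 = 14·6 = 84.
  V_q(n, t) = 1 + 84 = 85.
Step 2: q^n = 7^14 = 678223072849.
Step 3: Hamming bound ⌊q^n / V_q(n,t)⌋ = ⌊678223072849/85⌋ = 7979094974.
Step 4: Compare |C| = 6909682549 to 7979094974: satisfied.
The claimed |C| lies below the Hamming bound.


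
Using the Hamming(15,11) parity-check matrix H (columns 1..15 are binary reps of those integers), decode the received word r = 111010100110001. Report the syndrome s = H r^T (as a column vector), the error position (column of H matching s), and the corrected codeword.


s = (1, 1, 0, 0)^T, error position = 12, corrected codeword c = 111010100111001

Compute s = H r^T mod 2 one row at a time:
  s_1 = 0 + 0 + 1 + 1 + 0 + 0 + 0 + 1 = 3 ≡ 1 (mod 2).
  s_2 = 0 + 1 + 0 + 1 + 0 + 0 + 0 + 1 = 3 ≡ 1 (mod 2).
  s_3 = 1 + 1 + 0 + 1 + 1 + 1 + 0 + 1 = 6 ≡ 0 (mod 2).
  s_4 = 1 + 1 + 1 + 1 + 0 + 1 + 0 + 1 = 6 ≡ 0 (mod 2).
s = (1, 1, 0, 0)^T — this equals column 12 of H (binary 1100), so error is at position 12.
Correct: flip bit 12 of r = 111010100110001 to get c = 111010100111001.


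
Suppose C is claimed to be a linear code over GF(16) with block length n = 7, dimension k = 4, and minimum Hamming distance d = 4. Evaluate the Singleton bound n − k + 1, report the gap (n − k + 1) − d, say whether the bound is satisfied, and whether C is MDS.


Singleton RHS = n − k + 1 = 4, slack = 0, bound satisfied, MDS.

Singleton bound: d ≤ n − k + 1.
Here n = 7, k = 4, so n − k + 1 = 4.
Given d = 4, check d ≤ 4: YES.
Slack = (n − k + 1) − d = 0.
The code is MDS (slack = 0).
Description: the claimed parameters are [7, 4, 4]_16; such a code would be MDS (meets Singleton bound).


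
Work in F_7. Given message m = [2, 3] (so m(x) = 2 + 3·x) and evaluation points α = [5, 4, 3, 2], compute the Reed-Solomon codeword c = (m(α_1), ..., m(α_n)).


c = [3, 0, 4, 1]

Message polynomial: m(x) = 2 + 3·x (mod 7).
For each evaluation point α_i, compute m(α_i) mod 7:
  α_1 = 5: Horner steps 3 → 3, so m(5) = 3.
  α_2 = 4: Horner steps 3 → 0, so m(4) = 0.
  α_3 = 3: Horner steps 3 → 4, so m(3) = 4.
  α_4 = 2: Horner steps 3 → 1, so m(2) = 1.
Codeword c = [3, 0, 4, 1] ∈ F_7^4.


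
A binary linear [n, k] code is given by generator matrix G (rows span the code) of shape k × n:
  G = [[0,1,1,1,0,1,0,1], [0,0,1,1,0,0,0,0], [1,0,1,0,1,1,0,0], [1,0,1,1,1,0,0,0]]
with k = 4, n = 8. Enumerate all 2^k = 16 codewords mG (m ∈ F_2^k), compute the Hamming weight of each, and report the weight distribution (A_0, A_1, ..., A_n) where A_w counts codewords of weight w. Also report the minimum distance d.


Weight distribution: A_0 = 1, A_2 = 4, A_3 = 3, A_4 = 3, A_5 = 4, A_7 = 1. Minimum distance d = 2.

Enumerate all 2^4 = 16 messages m ∈ F_2^4.
For each, compute codeword c = mG in F_2^8, then tally its weight.
  m = 0000 → c = 00000000, weight = 0.
  m = 1000 → c = 01110101, weight = 5.
  m = 0100 → c = 00110000, weight = 2.
  m = 1100 → c = 01000101, weight = 3.
  m = 0010 → c = 10101100, weight = 4.
  m = 1010 → c = 11011001, weight = 5.
  m = 0110 → c = 10011100, weight = 4.
  m = 1110 → c = 11101001, weight = 5.
  m = 0001 → c = 10111000, weight = 4.
  m = 1001 → c = 11001101, weight = 5.
  m = 0101 → c = 10001000, weight = 2.
  m = 1101 → c = 11111101, weight = 7.
  m = 0011 → c = 00010100, weight = 2.
  m = 1011 → c = 01100001, weight = 3.
  m = 0111 → c = 00100100, weight = 2.
  m = 1111 → c = 01010001, weight = 3.
Tally weights:
  weight 0: 1 codewords.
  weight 2: 4 codewords.
  weight 3: 3 codewords.
  weight 4: 3 codewords.
  weight 5: 4 codewords.
  weight 7: 1 codewords.
Minimum distance d = smallest w > 0 with A_w > 0 = 2.
Sanity: Σ A_w = 16 = 2^4 = 16 ✓.


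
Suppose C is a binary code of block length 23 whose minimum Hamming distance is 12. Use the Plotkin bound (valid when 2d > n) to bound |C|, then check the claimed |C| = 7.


Plotkin bound M ≤ 24; given |C| = 7 ≤ bound (satisfied).

Check applicability: 2d = 24, n = 23.
2d − n = 1 > 0, so Plotkin applies.
Compute d/(2d−n) = 12/1 ≈ 12.0000.
⌊d/(2d−n)⌋ = 12.
Plotkin bound: M ≤ 2·12 = 24.
Given |C| = 7, check: satisfied.
This |C| is below the Plotkin bound.


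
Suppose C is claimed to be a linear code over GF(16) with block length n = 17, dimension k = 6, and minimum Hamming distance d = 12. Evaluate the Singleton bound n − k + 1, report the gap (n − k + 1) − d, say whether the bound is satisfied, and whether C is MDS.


Singleton RHS = n − k + 1 = 12, slack = 0, bound satisfied, MDS.

Singleton bound: d ≤ n − k + 1.
Here n = 17, k = 6, so n − k + 1 = 12.
Given d = 12, check d ≤ 12: YES.
Slack = (n − k + 1) − d = 0.
The code is MDS (slack = 0).
Description: the claimed parameters are [17, 6, 12]_16; such a code would be MDS (meets Singleton bound).


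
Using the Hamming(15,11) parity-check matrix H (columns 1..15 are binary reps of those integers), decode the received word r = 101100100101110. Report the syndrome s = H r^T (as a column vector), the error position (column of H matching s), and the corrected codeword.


s = (0, 1, 0, 0)^T, error position = 4, corrected codeword c = 101000100101110

Compute s = H r^T mod 2 one row at a time:
  s_1 = 0 + 0 + 1 + 0 + 1 + 1 + 1 + 0 = 4 ≡ 0 (mod 2).
  s_2 = 1 + 0 + 0 + 1 + 1 + 1 + 1 + 0 = 5 ≡ 1 (mod 2).
  s_3 = 0 + 1 + 0 + 1 + 1 + 0 + 1 + 0 = 4 ≡ 0 (mod 2).
  s_4 = 1 + 1 + 0 + 1 + 0 + 0 + 1 + 0 = 4 ≡ 0 (mod 2).
s = (0, 1, 0, 0)^T — this equals column 4 of H (binary 0100), so error is at position 4.
Correct: flip bit 4 of r = 101100100101110 to get c = 101000100101110.


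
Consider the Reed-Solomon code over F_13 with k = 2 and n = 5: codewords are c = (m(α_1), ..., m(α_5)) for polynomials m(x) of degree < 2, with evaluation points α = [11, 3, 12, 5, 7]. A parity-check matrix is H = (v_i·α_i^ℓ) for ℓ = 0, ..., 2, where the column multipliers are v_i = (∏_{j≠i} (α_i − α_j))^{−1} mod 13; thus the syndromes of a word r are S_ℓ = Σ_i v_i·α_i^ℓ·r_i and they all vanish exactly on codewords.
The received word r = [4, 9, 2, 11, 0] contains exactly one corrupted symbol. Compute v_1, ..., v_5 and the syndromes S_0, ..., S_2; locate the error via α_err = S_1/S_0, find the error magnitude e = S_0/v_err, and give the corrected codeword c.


S = (12, 1, 12), error at position 3, error magnitude e = 10, c = [4, 9, 5, 11, 0].

Step 1: column multipliers v_i = (∏_{j≠i}(α_i − α_j))^{−1} mod 13.
  i = 1 (α = 11): (11−3)(11−12)(11−5)(11−7) = 8·(−1)·6·4 = −192 ≡ 3, so v_1 = 3^{−1} = 9 (mod 13).
  i = 2 (α = 3): (3−11)(3−12)(3−5)(3−7) = (−8)·(−9)·(−2)·(−4) = 576 ≡ 4, so v_2 = 4^{−1} = 10 (mod 13).
  i = 3 (α = 12): (12−11)(12−3)(12−5)(12−7) = 1·9·7·5 = 315 ≡ 3, so v_3 = 3^{−1} = 9 (mod 13).
  i = 4 (α = 5): (5−11)(5−3)(5−12)(5−7) = (−6)·2·(−7)·(−2) = −168 ≡ 1, so v_4 = 1^{−1} = 1 (mod 13).
  i = 5 (α = 7): (7−11)(7−3)(7−12)(7−5) = (−4)·4·(−5)·2 = 160 ≡ 4, so v_5 = 4^{−1} = 10 (mod 13).
  v = [9, 10, 9, 1, 10].
Step 2: syndromes of r = [4, 9, 2, 11, 0] (all sums mod 13).
  S_0 = Σ v_i r_i = 9·4 + 10·9 + 9·2 + 1·11 + 10·0 = 155 ≡ 12.
  S_1 = Σ v_i α_i r_i = 9·11·4 + 10·3·9 + 9·12·2 + 1·5·11 + 10·7·0 = 937 ≡ 1.
  α_i^2 mod 13 = [4, 9, 1, 12, 10].
  S_2 = Σ v_i α_i^2 r_i = 9·4·4 + 10·9·9 + 9·1·2 + 1·12·11 + 10·10·0 = 1104 ≡ 12.
  S = (12, 1, 12) ≠ 0, so r is not a codeword (an error is present).
Step 3: locate the error. For a single error e at position i, S_ℓ = v_i·e·α_i^ℓ, so α_err = S_1/S_0.
  S_0^{−1} = 12^{−1} = 12 (mod 13), so α_err = 1·12 = 12 ≡ 12 = α_3. Error position i = 3.
  Consistency check: S_2/S_1 = 12·1 = 12 ≡ 12 = α_err ✓ (single-error assumption holds).
Step 4: error magnitude e = S_0/v_3 = S_0·∏_{j≠3}(α_3 − α_j) = 12·3 = 36 ≡ 10 (mod 13).
Step 5: correct position 3: c_3 = r_3 − e = 2 − 10 ≡ 5 (mod 13). Hence c = [4, 9, 5, 11, 0].
  Check: interpolating c through the α_i gives m(x) = 6 + 1·x (degree < 2) with m(α_i) = c_i for every i, so c is indeed a codeword.
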